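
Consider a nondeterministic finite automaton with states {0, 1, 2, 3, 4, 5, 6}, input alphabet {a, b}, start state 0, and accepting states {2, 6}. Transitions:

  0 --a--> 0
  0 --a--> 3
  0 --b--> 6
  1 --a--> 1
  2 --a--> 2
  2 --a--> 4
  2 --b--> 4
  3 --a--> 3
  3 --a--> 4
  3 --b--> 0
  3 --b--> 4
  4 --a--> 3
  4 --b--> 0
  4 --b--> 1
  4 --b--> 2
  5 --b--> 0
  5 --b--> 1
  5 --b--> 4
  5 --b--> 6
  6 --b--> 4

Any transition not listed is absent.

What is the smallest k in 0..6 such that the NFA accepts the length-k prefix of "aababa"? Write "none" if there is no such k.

3

Start in {0}.
Read 'a': 0→{0, 3}; now {0, 3}.
Read 'a': 0→{0, 3}, 3→{3, 4}; now {0, 3, 4}.
Read 'b': 0→{6}, 3→{0, 4}, 4→{0, 1, 2}; now {0, 1, 2, 4, 6}.
None of the earlier sets intersect F, but {0, 1, 2, 4, 6} does.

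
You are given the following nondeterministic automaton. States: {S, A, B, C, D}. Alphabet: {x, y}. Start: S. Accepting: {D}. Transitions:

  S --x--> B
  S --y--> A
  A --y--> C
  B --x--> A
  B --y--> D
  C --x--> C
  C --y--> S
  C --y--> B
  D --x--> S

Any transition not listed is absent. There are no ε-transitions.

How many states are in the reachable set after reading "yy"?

1

Start in {S}.
Read 'y': S→{A}; now {A}.
Read 'y': A→{C}; now {C}.
That set has 1 state.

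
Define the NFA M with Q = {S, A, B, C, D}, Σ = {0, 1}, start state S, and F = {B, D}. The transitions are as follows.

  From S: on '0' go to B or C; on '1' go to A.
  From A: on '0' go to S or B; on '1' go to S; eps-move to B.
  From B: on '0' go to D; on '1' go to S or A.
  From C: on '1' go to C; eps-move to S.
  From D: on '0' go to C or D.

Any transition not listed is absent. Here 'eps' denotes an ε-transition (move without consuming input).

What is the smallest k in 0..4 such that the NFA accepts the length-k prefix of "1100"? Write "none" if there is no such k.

Start in {S}.
Read '1': S→{A}; union {A}; ε-closure = {A, B}.
None of the earlier sets intersect F, but {A, B} does.

1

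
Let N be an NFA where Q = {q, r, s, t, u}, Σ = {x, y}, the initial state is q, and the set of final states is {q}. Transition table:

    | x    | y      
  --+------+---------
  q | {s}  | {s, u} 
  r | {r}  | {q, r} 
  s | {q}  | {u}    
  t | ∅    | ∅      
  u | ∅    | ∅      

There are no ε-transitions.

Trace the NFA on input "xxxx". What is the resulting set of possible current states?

{q}

Start in {q}.
Read 'x': q→{s}; now {s}.
Read 'x': s→{q}; now {q}.
Read 'x': q→{s}; now {s}.
Read 'x': s→{q}; now {q}.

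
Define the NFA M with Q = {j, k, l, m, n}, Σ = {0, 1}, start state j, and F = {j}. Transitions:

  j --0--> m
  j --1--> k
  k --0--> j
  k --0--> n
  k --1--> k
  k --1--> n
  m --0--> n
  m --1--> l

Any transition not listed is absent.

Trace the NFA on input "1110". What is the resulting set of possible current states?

Start in {j}.
Read '1': {j} → {k}.
Read '1': {k} → {k, n}.
Read '1': {k, n} → {k, n}.
Read '0': {k, n} → {j, n}.

{j, n}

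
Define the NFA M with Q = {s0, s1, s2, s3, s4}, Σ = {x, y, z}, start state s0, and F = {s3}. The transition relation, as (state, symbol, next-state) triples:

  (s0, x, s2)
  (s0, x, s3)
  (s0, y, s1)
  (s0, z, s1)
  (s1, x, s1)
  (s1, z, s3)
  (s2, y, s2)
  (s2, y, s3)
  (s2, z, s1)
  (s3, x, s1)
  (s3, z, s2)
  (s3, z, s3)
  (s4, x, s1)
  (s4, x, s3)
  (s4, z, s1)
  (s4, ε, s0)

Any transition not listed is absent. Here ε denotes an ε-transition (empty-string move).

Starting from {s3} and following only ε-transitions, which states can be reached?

{s3}

Begin with {s3}.
No ε-moves leave this set, so the closure equals the set itself.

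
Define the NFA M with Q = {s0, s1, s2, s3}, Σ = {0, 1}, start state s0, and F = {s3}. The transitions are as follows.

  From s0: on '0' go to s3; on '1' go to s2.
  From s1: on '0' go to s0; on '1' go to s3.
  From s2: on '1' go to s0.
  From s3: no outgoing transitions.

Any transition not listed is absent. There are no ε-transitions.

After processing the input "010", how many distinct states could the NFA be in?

Start in {s0}.
Read '0': s0→{s3}; now {s3}.
Read '1': s3→∅; now ∅.
The set is empty and remains empty for the remaining 1 symbol.
That set has 0 states.

0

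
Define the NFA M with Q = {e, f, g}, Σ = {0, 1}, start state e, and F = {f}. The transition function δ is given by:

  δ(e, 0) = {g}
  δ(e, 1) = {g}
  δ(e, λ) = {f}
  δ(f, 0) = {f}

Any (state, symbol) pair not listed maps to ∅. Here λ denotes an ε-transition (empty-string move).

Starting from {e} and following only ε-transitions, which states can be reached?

{e, f}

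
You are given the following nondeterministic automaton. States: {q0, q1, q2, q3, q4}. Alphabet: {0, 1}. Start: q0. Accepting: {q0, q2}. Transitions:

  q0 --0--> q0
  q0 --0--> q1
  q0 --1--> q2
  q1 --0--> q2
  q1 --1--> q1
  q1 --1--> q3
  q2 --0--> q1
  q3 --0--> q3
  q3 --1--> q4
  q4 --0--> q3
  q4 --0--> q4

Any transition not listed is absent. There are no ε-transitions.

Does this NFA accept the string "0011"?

No

Start in {q0}.
Read '0': {q0} → {q0, q1}.
Read '0': {q0, q1} → {q0, q1, q2}.
Read '1': {q0, q1, q2} → {q1, q2, q3}.
Read '1': {q1, q2, q3} → {q1, q3, q4}.
The final set {q1, q3, q4} contains no accepting state.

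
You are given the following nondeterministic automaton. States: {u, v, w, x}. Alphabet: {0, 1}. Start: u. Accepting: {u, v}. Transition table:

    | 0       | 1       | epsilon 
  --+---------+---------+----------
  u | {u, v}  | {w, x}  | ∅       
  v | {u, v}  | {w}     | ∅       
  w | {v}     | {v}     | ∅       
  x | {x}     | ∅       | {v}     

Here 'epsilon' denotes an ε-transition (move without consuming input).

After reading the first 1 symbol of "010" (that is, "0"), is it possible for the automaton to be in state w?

No

Start in {u}.
Read '0': {u} → {u, v}.
State w is not in {u, v}.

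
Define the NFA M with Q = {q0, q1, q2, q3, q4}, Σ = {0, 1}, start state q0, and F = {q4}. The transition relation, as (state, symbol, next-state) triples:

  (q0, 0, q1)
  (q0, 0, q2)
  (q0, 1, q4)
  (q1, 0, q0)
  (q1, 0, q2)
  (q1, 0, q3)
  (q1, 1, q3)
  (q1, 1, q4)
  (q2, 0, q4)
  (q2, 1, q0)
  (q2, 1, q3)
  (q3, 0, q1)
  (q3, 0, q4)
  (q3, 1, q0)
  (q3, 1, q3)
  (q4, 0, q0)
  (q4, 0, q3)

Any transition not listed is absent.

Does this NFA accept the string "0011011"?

Yes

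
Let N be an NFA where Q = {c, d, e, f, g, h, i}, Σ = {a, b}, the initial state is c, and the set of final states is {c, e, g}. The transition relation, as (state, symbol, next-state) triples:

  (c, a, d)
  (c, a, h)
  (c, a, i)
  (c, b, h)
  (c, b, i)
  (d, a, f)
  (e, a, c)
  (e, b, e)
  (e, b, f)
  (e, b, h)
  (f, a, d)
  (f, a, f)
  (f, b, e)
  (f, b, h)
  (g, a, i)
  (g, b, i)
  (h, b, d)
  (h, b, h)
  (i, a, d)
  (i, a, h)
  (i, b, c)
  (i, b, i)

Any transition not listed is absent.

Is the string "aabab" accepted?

Start in {c}.
Read 'a': {c} → {d, h, i}.
Read 'a': {d, h, i} → {d, f, h}.
Read 'b': {d, f, h} → {d, e, h}.
Read 'a': {d, e, h} → {c, f}.
Read 'b': {c, f} → {e, h, i}.
The final set {e, h, i} contains the accepting state e.

Yes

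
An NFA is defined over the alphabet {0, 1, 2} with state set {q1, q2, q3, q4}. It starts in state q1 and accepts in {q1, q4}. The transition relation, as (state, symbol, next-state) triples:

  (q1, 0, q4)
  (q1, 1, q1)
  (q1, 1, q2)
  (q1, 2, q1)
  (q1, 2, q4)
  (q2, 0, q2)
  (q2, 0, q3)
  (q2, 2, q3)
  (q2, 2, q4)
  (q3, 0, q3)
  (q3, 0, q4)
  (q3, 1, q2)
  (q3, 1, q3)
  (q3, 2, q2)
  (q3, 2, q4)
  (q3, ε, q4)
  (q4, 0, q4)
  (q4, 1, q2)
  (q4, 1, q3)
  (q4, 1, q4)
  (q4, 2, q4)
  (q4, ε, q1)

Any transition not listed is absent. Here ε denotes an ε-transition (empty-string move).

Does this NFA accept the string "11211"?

Start in {q1}.
Read '1': {q1} → {q1, q2}.
Read '1': {q1, q2} → {q1, q2}.
Read '2': {q1, q2} → {q1, q3, q4}.
Read '1': {q1, q3, q4} → {q1, q2, q3, q4}.
Read '1': {q1, q2, q3, q4} → {q1, q2, q3, q4}.
The final set {q1, q2, q3, q4} contains the accepting states q1, q4.

Yes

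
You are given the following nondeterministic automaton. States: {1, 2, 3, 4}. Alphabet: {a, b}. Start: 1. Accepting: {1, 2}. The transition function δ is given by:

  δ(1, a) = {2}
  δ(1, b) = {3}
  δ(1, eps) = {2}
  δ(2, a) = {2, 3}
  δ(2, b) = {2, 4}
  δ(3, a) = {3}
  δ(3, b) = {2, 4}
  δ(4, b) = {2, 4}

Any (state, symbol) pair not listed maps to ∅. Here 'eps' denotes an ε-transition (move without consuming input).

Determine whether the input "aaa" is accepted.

Start: ε-closure({1}) = {1, 2}.
Read 'a': 1→{2}, 2→{2, 3}; now {2, 3}.
Read 'a': 2→{2, 3}, 3→{3}; now {2, 3}.
Read 'a': 2→{2, 3}, 3→{3}; now {2, 3}.
The final set {2, 3} contains the accepting state 2.

Yes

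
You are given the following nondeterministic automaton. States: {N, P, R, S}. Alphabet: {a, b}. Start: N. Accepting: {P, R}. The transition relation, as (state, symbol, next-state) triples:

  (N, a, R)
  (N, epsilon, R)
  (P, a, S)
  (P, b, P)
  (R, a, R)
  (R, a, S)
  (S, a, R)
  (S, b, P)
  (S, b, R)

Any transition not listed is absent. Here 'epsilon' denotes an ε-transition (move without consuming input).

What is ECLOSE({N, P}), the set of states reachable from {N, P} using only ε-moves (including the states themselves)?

{N, P, R}

Begin with {N, P}.
ε-move N → R; add R.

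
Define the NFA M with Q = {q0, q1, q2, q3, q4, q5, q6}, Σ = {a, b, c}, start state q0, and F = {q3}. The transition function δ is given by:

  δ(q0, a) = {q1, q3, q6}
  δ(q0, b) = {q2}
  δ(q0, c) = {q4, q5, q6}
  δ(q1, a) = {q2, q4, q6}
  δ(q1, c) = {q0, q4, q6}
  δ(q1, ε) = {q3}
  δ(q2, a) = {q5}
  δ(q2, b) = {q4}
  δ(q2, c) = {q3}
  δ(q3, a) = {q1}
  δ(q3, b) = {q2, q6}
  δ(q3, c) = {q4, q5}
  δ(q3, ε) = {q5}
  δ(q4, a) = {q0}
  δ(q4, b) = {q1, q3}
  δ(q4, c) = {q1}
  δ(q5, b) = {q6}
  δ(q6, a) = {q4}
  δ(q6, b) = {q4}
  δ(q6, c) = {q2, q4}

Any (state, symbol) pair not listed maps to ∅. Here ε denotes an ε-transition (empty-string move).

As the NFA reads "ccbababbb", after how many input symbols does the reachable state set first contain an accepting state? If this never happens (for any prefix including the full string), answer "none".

Start in {q0}.
Read 'c': q0→{q4, q5, q6}; now {q4, q5, q6}.
Read 'c': q4→{q1}, q5→∅, q6→{q2, q4}; union {q1, q2, q4}; ε-closure = {q1, q2, q3, q4, q5}.
None of the earlier sets intersect F, but {q1, q2, q3, q4, q5} does.

2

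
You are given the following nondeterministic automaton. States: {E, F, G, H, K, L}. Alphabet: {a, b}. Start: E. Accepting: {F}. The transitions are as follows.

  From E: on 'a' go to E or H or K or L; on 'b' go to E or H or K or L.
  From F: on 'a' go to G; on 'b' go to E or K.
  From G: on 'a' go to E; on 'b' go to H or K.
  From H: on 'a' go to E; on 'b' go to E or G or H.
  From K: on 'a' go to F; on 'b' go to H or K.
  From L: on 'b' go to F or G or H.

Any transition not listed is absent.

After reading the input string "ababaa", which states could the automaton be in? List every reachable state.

{E, F, G, H, K, L}

Start in {E}.
Read 'a': {E} → {E, H, K, L}.
Read 'b': {E, H, K, L} → {E, F, G, H, K, L}.
Read 'a': {E, F, G, H, K, L} → {E, F, G, H, K, L}.
Read 'b': {E, F, G, H, K, L} → {E, F, G, H, K, L}.
Read 'a': {E, F, G, H, K, L} → {E, F, G, H, K, L}.
Read 'a': {E, F, G, H, K, L} → {E, F, G, H, K, L}.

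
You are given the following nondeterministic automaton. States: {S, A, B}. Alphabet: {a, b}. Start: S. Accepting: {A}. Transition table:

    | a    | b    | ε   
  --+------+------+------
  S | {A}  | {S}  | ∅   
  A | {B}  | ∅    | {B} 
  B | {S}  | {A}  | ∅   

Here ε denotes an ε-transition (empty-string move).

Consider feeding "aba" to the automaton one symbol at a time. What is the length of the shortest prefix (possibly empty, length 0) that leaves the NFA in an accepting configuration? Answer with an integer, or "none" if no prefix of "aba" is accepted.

1

Start in {S}.
Read 'a': S→{A}; union {A}; ε-closure = {A, B}.
None of the earlier sets intersect F, but {A, B} does.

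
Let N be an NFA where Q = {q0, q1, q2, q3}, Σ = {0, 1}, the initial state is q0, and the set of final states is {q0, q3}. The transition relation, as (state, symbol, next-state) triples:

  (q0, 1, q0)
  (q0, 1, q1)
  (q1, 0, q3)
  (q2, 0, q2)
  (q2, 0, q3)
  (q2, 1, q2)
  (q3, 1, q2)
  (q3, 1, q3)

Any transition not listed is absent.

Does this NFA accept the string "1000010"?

Start in {q0}.
Read '1': q0→{q0, q1}; now {q0, q1}.
Read '0': q0→∅, q1→{q3}; now {q3}.
Read '0': q3→∅; now ∅.
The set is empty and remains empty for the remaining 4 symbols.
The final set ∅ contains no accepting state.

No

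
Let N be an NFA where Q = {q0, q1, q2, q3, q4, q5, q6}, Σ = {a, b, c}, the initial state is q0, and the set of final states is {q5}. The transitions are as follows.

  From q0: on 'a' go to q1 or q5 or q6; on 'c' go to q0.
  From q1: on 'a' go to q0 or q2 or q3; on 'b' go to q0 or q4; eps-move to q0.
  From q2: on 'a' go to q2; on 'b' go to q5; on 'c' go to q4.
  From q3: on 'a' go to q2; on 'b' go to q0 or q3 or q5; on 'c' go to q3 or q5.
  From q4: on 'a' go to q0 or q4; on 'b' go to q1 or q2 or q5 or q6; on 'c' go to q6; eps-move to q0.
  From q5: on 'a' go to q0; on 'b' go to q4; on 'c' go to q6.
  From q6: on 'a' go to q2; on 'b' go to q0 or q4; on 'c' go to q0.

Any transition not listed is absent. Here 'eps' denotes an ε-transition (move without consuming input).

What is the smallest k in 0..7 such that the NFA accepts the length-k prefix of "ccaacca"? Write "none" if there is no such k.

3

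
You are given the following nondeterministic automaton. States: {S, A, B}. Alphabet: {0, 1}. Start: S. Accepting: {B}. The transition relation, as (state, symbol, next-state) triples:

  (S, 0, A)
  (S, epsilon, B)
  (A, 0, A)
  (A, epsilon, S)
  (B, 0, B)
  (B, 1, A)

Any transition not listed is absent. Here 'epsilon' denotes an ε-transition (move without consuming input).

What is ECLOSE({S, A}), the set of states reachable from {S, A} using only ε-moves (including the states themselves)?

Begin with {S, A}.
ε-move S → B; add B.

{S, A, B}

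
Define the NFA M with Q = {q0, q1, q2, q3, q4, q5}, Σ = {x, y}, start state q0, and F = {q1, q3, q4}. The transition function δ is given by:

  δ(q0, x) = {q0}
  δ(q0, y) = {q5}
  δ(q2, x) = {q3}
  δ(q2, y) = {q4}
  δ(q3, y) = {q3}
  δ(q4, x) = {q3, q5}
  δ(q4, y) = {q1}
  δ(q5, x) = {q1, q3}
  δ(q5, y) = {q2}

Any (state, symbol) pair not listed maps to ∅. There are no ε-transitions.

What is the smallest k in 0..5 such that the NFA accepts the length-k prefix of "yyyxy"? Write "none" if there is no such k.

3

Start in {q0}.
Read 'y': {q0} → {q5}.
Read 'y': {q5} → {q2}.
Read 'y': {q2} → {q4}.
None of the earlier sets intersect F, but {q4} does.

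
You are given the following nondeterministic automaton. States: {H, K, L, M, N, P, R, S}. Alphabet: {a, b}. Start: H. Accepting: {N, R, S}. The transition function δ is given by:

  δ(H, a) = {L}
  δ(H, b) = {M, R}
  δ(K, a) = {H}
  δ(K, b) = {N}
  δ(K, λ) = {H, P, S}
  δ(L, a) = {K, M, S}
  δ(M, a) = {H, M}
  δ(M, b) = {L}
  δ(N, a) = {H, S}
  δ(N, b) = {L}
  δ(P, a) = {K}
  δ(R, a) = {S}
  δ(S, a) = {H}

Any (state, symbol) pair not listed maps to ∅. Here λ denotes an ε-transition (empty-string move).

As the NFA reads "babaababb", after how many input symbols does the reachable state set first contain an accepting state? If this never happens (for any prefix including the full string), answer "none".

Start in {H}.
Read 'b': {H} → {M, R}.
None of the earlier sets intersect F, but {M, R} does.

1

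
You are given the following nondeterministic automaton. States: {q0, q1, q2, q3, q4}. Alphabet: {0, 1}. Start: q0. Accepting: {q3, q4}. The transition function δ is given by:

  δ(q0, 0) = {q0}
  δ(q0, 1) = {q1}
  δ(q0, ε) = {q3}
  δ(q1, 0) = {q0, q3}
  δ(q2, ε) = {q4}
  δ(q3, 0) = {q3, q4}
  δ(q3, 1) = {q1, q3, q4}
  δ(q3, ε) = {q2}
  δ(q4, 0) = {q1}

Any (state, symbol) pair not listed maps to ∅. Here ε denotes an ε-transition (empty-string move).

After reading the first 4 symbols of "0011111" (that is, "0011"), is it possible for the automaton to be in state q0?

No

Start: ε-closure({q0}) = {q0, q2, q3, q4}.
Read '0': q0→{q0}, q2→∅, q3→{q3, q4}, q4→{q1}; union {q0, q1, q3, q4}; ε-closure = {q0, q1, q2, q3, q4}.
Read '0': q0→{q0}, q1→{q0, q3}, q2→∅, q3→{q3, q4}, q4→{q1}; union {q0, q1, q3, q4}; ε-closure = {q0, q1, q2, q3, q4}.
Read '1': q0→{q1}, q1→∅, q2→∅, q3→{q1, q3, q4}, q4→∅; union {q1, q3, q4}; ε-closure = {q1, q2, q3, q4}.
Read '1': q1→∅, q2→∅, q3→{q1, q3, q4}, q4→∅; union {q1, q3, q4}; ε-closure = {q1, q2, q3, q4}.
State q0 is not in {q1, q2, q3, q4}.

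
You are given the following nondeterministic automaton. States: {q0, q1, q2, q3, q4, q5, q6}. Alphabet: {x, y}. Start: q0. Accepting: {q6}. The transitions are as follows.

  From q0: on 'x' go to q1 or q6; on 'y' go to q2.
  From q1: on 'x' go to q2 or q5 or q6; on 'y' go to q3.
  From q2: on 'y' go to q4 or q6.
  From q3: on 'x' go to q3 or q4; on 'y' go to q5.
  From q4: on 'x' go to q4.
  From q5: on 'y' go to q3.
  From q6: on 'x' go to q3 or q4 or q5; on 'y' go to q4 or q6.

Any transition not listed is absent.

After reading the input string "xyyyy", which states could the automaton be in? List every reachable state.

{q4, q5, q6}

Start in {q0}.
Read 'x': {q0} → {q1, q6}.
Read 'y': {q1, q6} → {q3, q4, q6}.
Read 'y': {q3, q4, q6} → {q4, q5, q6}.
Read 'y': {q4, q5, q6} → {q3, q4, q6}.
Read 'y': {q3, q4, q6} → {q4, q5, q6}.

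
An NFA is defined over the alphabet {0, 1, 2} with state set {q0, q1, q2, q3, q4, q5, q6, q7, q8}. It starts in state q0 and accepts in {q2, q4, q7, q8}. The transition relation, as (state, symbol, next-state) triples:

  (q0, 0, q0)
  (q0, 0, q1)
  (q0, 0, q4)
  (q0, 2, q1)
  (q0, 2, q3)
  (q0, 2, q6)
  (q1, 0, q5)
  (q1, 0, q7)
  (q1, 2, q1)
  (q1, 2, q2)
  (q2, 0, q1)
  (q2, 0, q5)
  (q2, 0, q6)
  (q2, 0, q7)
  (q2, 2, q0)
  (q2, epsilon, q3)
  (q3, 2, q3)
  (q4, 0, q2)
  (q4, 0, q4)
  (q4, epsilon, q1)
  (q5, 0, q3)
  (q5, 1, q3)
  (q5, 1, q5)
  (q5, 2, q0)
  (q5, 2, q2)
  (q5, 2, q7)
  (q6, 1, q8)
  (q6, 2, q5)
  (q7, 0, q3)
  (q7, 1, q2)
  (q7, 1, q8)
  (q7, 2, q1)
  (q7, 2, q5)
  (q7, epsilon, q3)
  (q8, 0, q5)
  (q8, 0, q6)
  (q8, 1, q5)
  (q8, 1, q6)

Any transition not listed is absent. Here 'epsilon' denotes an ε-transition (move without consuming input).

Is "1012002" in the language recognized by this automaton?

Start in {q0}.
Read '1': q0→∅; now ∅.
The set is empty and remains empty for the remaining 6 symbols.
The final set ∅ contains no accepting state.

No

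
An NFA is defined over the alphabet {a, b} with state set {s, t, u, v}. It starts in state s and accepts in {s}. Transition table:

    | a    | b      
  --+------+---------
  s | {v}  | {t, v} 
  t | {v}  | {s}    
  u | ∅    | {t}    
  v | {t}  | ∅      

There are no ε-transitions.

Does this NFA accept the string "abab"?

No

Start in {s}.
Read 'a': s→{v}; now {v}.
Read 'b': v→∅; now ∅.
The set is empty and remains empty for the remaining 2 symbols.
The final set ∅ contains no accepting state.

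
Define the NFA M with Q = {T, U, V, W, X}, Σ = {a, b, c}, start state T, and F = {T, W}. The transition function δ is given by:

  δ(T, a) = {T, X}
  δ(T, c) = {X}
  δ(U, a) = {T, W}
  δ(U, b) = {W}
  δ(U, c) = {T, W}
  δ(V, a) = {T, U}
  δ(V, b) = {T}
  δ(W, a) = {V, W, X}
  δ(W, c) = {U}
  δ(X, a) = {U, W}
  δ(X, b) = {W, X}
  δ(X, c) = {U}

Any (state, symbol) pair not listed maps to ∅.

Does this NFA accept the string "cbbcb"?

Yes

Start in {T}.
Read 'c': T→{X}; now {X}.
Read 'b': X→{W, X}; now {W, X}.
Read 'b': W→∅, X→{W, X}; now {W, X}.
Read 'c': W→{U}, X→{U}; now {U}.
Read 'b': U→{W}; now {W}.
The final set {W} contains the accepting state W.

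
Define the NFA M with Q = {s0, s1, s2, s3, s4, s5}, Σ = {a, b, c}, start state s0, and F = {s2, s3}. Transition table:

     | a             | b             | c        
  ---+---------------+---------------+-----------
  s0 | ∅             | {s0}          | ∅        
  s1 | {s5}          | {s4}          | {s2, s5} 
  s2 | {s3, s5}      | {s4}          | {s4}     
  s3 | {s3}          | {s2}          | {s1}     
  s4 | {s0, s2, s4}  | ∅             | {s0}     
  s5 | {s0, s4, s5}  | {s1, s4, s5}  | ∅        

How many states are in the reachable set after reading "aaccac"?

0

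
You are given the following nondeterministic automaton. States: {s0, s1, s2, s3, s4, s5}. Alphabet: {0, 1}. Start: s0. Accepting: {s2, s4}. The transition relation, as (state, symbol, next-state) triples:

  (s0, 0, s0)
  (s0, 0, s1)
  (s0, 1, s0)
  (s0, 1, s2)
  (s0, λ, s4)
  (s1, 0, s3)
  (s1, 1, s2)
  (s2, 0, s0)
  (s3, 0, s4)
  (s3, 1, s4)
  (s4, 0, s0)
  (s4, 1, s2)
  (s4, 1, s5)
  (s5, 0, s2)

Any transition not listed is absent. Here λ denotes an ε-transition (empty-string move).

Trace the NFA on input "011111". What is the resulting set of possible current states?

Start: ε-closure({s0}) = {s0, s4}.
Read '0': s0→{s0, s1}, s4→{s0}; union {s0, s1}; ε-closure = {s0, s1, s4}.
Read '1': s0→{s0, s2}, s1→{s2}, s4→{s2, s5}; union {s0, s2, s5}; ε-closure = {s0, s2, s4, s5}.
Read '1': s0→{s0, s2}, s2→∅, s4→{s2, s5}, s5→∅; union {s0, s2, s5}; ε-closure = {s0, s2, s4, s5}.
Read '1': s0→{s0, s2}, s2→∅, s4→{s2, s5}, s5→∅; union {s0, s2, s5}; ε-closure = {s0, s2, s4, s5}.
Read '1': s0→{s0, s2}, s2→∅, s4→{s2, s5}, s5→∅; union {s0, s2, s5}; ε-closure = {s0, s2, s4, s5}.
Read '1': s0→{s0, s2}, s2→∅, s4→{s2, s5}, s5→∅; union {s0, s2, s5}; ε-closure = {s0, s2, s4, s5}.

{s0, s2, s4, s5}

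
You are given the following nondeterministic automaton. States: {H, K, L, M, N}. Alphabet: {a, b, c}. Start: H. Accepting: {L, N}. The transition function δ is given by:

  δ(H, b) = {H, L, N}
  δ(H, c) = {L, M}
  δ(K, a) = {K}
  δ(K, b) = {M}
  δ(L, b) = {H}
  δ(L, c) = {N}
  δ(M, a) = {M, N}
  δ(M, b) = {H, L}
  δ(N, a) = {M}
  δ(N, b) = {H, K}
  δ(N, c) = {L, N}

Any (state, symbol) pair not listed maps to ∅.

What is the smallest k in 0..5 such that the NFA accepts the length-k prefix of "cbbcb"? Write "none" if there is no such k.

1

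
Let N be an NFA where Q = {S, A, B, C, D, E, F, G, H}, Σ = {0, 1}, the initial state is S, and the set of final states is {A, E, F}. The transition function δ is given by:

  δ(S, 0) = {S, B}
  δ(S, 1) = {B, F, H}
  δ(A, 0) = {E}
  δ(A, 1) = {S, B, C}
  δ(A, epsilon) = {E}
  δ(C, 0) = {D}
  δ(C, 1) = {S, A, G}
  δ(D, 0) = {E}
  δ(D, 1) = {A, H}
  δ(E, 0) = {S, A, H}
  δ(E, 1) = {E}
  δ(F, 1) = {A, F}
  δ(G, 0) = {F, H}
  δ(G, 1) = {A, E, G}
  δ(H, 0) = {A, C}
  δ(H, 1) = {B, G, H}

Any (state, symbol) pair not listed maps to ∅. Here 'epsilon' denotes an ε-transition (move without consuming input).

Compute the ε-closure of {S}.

{S}

Begin with {S}.
No ε-moves leave this set, so the closure equals the set itself.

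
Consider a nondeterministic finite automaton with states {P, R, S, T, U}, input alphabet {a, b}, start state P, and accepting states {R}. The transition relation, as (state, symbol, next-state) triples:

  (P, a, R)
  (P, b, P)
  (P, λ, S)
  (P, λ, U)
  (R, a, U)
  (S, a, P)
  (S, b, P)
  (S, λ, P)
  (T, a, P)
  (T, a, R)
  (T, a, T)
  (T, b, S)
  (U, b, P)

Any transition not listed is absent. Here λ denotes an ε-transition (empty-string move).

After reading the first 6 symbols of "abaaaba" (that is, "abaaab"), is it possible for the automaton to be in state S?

Yes

Start: ε-closure({P}) = {P, S, U}.
Read 'a': {P, S, U} → {P, R, S, U}.
Read 'b': {P, R, S, U} → {P, S, U}.
Read 'a': {P, S, U} → {P, R, S, U}.
Read 'a': {P, R, S, U} → {P, R, S, U}.
Read 'a': {P, R, S, U} → {P, R, S, U}.
Read 'b': {P, R, S, U} → {P, S, U}.
State S is in {P, S, U}.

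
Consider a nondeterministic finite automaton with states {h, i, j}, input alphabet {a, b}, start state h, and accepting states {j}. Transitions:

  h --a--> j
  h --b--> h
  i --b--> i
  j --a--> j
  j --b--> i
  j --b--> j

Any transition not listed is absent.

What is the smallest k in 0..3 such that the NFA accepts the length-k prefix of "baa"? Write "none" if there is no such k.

Start in {h}.
Read 'b': {h} → {h}.
Read 'a': {h} → {j}.
None of the earlier sets intersect F, but {j} does.

2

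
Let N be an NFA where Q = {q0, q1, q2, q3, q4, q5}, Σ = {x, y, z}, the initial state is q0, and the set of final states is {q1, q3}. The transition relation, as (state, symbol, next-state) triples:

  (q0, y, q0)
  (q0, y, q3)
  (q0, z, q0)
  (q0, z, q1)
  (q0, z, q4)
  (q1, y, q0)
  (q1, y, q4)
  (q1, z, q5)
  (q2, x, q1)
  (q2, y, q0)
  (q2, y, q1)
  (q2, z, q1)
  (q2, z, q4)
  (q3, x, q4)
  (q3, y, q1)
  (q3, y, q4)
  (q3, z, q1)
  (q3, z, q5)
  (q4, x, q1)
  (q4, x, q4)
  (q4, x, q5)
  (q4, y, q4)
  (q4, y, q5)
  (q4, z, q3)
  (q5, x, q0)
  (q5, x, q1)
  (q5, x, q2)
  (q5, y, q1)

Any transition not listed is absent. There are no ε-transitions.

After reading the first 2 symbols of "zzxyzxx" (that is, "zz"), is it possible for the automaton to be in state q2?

No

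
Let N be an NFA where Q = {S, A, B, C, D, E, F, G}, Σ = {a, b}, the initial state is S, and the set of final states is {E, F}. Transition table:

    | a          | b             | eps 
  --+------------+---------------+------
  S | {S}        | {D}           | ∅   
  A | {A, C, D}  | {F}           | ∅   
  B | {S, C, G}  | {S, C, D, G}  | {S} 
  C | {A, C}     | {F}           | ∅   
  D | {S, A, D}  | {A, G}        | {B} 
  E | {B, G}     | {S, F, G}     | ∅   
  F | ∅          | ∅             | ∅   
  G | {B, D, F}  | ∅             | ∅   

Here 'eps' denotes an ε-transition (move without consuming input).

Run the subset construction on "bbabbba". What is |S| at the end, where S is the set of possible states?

7

Start in {S}.
Read 'b': {S} → {S, B, D}.
Read 'b': {S, B, D} → {S, A, B, C, D, G}.
Read 'a': {S, A, B, C, D, G} → {S, A, B, C, D, F, G}.
Read 'b': {S, A, B, C, D, F, G} → {S, A, B, C, D, F, G}.
Read 'b': {S, A, B, C, D, F, G} → {S, A, B, C, D, F, G}.
Read 'b': {S, A, B, C, D, F, G} → {S, A, B, C, D, F, G}.
Read 'a': {S, A, B, C, D, F, G} → {S, A, B, C, D, F, G}.
That set has 7 states.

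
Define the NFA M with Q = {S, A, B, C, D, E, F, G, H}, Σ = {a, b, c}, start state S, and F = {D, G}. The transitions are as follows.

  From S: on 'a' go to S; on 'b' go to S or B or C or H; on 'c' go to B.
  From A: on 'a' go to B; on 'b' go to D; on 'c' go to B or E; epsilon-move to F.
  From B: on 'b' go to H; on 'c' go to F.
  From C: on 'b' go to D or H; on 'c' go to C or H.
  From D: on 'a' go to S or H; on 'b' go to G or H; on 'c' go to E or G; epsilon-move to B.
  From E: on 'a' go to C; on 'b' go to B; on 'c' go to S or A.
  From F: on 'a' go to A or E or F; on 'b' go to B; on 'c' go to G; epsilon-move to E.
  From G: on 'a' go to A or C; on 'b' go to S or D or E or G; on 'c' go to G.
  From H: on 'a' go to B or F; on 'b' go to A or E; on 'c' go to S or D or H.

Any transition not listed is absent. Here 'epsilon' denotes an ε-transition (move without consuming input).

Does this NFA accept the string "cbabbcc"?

Yes

Start in {S}.
Read 'c': S→{B}; now {B}.
Read 'b': B→{H}; now {H}.
Read 'a': H→{B, F}; union {B, F}; ε-closure = {B, E, F}.
Read 'b': B→{H}, E→{B}, F→{B}; now {B, H}.
Read 'b': B→{H}, H→{A, E}; union {A, E, H}; ε-closure = {A, E, F, H}.
Read 'c': A→{B, E}, E→{S, A}, F→{G}, H→{S, D, H}; union {S, A, B, D, E, G, H}; ε-closure = {S, A, B, D, E, F, G, H}.
Read 'c': S→{B}, A→{B, E}, B→{F}, D→{E, G}, E→{S, A}, F→{G}, G→{G}, H→{S, D, H}; now {S, A, B, D, E, F, G, H}.
The final set {S, A, B, D, E, F, G, H} contains the accepting states D, G.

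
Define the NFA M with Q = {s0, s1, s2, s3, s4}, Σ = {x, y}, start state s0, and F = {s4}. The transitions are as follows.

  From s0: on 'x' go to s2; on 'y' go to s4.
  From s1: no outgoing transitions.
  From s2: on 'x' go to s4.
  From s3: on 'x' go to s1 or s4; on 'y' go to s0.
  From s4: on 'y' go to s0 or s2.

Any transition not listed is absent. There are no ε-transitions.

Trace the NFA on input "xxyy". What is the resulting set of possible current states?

{s4}

Start in {s0}.
Read 'x': {s0} → {s2}.
Read 'x': {s2} → {s4}.
Read 'y': {s4} → {s0, s2}.
Read 'y': {s0, s2} → {s4}.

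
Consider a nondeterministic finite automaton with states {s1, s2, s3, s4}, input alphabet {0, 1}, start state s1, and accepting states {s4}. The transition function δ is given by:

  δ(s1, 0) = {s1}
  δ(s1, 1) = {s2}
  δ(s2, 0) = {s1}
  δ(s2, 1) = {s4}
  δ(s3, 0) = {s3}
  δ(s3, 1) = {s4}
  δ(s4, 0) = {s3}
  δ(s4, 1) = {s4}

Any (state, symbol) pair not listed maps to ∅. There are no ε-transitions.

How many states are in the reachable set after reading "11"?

Start in {s1}.
Read '1': {s1} → {s2}.
Read '1': {s2} → {s4}.
That set has 1 state.

1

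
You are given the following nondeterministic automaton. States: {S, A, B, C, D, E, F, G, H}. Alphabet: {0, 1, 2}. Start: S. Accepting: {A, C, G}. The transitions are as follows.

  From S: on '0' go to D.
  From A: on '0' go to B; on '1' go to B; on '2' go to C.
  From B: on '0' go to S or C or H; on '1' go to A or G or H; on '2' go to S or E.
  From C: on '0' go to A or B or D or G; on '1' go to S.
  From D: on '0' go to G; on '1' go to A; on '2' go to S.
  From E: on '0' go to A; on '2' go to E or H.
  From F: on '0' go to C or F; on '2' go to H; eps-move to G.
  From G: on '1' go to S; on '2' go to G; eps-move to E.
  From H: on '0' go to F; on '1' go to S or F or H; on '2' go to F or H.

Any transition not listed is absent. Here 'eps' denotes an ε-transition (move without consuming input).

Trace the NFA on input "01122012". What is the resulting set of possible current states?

Start in {S}.
Read '0': S→{D}; now {D}.
Read '1': D→{A}; now {A}.
Read '1': A→{B}; now {B}.
Read '2': B→{S, E}; now {S, E}.
Read '2': S→∅, E→{E, H}; now {E, H}.
Read '0': E→{A}, H→{F}; union {A, F}; ε-closure = {A, E, F, G}.
Read '1': A→{B}, E→∅, F→∅, G→{S}; now {S, B}.
Read '2': S→∅, B→{S, E}; now {S, E}.

{S, E}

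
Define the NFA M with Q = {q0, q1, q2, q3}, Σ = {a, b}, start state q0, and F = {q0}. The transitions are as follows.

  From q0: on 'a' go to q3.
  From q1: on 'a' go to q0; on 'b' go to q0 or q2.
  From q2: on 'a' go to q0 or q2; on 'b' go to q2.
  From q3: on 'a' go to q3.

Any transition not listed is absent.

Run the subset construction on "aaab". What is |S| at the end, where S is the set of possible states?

Start in {q0}.
Read 'a': {q0} → {q3}.
Read 'a': {q3} → {q3}.
Read 'a': {q3} → {q3}.
Read 'b': {q3} → ∅.
That set has 0 states.

0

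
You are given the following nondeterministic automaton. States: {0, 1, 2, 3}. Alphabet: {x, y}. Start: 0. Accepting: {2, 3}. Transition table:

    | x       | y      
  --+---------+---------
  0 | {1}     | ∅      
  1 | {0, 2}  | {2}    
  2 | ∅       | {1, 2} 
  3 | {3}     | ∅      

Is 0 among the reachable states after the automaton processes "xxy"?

No

Start in {0}.
Read 'x': {0} → {1}.
Read 'x': {1} → {0, 2}.
Read 'y': {0, 2} → {1, 2}.
State 0 is not in {1, 2}.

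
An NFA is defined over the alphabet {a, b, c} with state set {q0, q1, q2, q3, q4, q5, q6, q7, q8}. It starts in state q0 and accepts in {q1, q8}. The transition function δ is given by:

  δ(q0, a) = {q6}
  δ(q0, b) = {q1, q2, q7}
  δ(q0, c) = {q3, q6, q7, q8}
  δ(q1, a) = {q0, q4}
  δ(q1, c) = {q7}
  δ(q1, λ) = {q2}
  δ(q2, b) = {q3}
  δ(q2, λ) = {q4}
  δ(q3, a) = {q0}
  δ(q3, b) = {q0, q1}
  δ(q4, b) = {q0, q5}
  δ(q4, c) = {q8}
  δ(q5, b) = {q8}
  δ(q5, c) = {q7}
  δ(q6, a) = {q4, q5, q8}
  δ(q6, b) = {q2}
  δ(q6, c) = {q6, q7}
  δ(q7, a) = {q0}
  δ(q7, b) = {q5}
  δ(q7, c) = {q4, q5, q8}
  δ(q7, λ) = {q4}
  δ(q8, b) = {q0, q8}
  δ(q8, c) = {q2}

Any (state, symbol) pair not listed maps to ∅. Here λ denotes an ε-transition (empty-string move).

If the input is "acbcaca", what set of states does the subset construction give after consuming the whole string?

Start in {q0}.
Read 'a': {q0} → {q6}.
Read 'c': {q6} → {q4, q6, q7}.
Read 'b': {q4, q6, q7} → {q0, q2, q4, q5}.
Read 'c': {q0, q2, q4, q5} → {q3, q4, q6, q7, q8}.
Read 'a': {q3, q4, q6, q7, q8} → {q0, q4, q5, q8}.
Read 'c': {q0, q4, q5, q8} → {q2, q3, q4, q6, q7, q8}.
Read 'a': {q2, q3, q4, q6, q7, q8} → {q0, q4, q5, q8}.

{q0, q4, q5, q8}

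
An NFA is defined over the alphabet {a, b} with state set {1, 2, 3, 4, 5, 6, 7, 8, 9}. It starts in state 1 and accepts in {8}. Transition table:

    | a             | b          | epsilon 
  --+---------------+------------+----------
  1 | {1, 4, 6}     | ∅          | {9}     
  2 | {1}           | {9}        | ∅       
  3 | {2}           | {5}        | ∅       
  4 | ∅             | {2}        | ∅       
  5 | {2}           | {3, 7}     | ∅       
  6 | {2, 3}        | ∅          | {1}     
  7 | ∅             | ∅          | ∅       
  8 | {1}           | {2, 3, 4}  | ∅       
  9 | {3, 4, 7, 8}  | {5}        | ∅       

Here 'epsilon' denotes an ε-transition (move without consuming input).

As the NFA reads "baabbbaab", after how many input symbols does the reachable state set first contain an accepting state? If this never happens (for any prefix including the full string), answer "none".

none

Start: ε-closure({1}) = {1, 9}.
Read 'b': {1, 9} → {5}.
Read 'a': {5} → {2}.
Read 'a': {2} → {1, 9}.
Read 'b': {1, 9} → {5}.
Read 'b': {5} → {3, 7}.
Read 'b': {3, 7} → {5}.
Read 'a': {5} → {2}.
Read 'a': {2} → {1, 9}.
Read 'b': {1, 9} → {5}.
No reachable set along the way intersects F.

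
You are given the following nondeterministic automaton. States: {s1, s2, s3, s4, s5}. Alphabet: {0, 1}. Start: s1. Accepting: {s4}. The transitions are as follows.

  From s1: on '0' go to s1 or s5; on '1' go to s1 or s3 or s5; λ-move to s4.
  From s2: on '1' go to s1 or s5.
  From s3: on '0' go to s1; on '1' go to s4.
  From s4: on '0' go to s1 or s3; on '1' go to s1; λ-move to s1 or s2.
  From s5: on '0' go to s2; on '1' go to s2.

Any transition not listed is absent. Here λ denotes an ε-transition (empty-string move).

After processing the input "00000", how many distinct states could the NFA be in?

Start: ε-closure({s1}) = {s1, s2, s4}.
Read '0': s1→{s1, s5}, s2→∅, s4→{s1, s3}; union {s1, s3, s5}; ε-closure = {s1, s2, s3, s4, s5}.
Read '0': s1→{s1, s5}, s2→∅, s3→{s1}, s4→{s1, s3}, s5→{s2}; union {s1, s2, s3, s5}; ε-closure = {s1, s2, s3, s4, s5}.
Read '0': s1→{s1, s5}, s2→∅, s3→{s1}, s4→{s1, s3}, s5→{s2}; union {s1, s2, s3, s5}; ε-closure = {s1, s2, s3, s4, s5}.
Read '0': s1→{s1, s5}, s2→∅, s3→{s1}, s4→{s1, s3}, s5→{s2}; union {s1, s2, s3, s5}; ε-closure = {s1, s2, s3, s4, s5}.
Read '0': s1→{s1, s5}, s2→∅, s3→{s1}, s4→{s1, s3}, s5→{s2}; union {s1, s2, s3, s5}; ε-closure = {s1, s2, s3, s4, s5}.
That set has 5 states.

5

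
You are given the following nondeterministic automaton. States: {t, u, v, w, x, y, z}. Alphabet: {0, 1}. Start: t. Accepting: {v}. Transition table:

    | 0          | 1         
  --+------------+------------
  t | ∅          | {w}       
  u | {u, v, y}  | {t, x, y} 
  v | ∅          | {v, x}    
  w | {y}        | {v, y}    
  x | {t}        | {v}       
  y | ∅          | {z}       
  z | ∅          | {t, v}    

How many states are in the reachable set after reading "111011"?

2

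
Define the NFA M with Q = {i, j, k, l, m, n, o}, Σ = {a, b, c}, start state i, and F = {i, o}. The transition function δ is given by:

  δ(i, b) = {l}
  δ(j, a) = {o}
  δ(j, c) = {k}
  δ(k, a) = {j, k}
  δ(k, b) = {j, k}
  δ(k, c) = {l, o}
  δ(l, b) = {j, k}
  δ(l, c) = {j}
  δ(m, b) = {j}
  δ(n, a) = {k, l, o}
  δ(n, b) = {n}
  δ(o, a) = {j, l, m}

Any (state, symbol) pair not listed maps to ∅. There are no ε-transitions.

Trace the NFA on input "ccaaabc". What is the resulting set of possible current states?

∅

Start in {i}.
Read 'c': {i} → ∅.
The set is empty and remains empty for the remaining 6 symbols.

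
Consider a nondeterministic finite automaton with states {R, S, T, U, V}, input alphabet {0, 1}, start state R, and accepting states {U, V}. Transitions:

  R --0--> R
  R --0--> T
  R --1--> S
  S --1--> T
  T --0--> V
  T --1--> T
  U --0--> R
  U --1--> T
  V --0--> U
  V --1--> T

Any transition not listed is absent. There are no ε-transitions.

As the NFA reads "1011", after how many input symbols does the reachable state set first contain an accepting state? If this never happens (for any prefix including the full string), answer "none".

none

Start in {R}.
Read '1': R→{S}; now {S}.
Read '0': S→∅; now ∅.
The set is empty and remains empty for the remaining 2 symbols.
No reachable set along the way intersects F.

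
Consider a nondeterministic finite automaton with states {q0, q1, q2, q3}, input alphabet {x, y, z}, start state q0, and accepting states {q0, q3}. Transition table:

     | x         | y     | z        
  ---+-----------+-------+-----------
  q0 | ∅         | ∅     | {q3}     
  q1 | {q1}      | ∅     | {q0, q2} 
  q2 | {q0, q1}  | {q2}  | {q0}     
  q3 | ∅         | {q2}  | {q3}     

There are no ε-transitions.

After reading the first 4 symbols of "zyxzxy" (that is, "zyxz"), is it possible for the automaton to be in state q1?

No

Start in {q0}.
Read 'z': {q0} → {q3}.
Read 'y': {q3} → {q2}.
Read 'x': {q2} → {q0, q1}.
Read 'z': {q0, q1} → {q0, q2, q3}.
State q1 is not in {q0, q2, q3}.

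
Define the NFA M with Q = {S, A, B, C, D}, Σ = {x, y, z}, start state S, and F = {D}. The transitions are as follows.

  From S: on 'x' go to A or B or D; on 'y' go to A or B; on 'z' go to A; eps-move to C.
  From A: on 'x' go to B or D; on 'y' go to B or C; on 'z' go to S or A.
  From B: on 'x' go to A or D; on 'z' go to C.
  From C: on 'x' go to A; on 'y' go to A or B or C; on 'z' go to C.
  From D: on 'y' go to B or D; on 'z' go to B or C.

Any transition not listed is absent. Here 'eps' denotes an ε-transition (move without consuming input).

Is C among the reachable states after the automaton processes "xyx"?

No

Start: ε-closure({S}) = {S, C}.
Read 'x': S→{A, B, D}, C→{A}; now {A, B, D}.
Read 'y': A→{B, C}, B→∅, D→{B, D}; now {B, C, D}.
Read 'x': B→{A, D}, C→{A}, D→∅; now {A, D}.
State C is not in {A, D}.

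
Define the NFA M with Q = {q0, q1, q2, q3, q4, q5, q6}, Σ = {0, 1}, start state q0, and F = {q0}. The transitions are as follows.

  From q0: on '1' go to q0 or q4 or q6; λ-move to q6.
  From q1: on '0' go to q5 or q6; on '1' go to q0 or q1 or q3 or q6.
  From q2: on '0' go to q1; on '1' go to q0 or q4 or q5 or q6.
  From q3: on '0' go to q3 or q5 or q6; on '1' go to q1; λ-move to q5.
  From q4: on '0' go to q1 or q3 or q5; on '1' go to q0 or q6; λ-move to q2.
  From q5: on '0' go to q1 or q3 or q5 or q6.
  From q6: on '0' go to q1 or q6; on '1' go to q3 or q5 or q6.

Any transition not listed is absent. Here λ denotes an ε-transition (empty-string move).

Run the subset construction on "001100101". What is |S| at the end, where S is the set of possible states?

5

Start: ε-closure({q0}) = {q0, q6}.
Read '0': {q0, q6} → {q1, q6}.
Read '0': {q1, q6} → {q1, q5, q6}.
Read '1': {q1, q5, q6} → {q0, q1, q3, q5, q6}.
Read '1': {q0, q1, q3, q5, q6} → {q0, q1, q2, q3, q4, q5, q6}.
Read '0': {q0, q1, q2, q3, q4, q5, q6} → {q1, q3, q5, q6}.
Read '0': {q1, q3, q5, q6} → {q1, q3, q5, q6}.
Read '1': {q1, q3, q5, q6} → {q0, q1, q3, q5, q6}.
Read '0': {q0, q1, q3, q5, q6} → {q1, q3, q5, q6}.
Read '1': {q1, q3, q5, q6} → {q0, q1, q3, q5, q6}.
That set has 5 states.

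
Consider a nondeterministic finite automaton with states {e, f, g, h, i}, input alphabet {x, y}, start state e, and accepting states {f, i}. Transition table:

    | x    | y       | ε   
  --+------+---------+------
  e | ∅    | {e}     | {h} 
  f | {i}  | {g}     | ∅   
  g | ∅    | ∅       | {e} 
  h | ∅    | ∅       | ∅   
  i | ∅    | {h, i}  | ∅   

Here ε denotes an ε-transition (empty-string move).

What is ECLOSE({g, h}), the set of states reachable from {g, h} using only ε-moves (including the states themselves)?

{e, g, h}

Begin with {g, h}.
ε-move g → e; add e.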